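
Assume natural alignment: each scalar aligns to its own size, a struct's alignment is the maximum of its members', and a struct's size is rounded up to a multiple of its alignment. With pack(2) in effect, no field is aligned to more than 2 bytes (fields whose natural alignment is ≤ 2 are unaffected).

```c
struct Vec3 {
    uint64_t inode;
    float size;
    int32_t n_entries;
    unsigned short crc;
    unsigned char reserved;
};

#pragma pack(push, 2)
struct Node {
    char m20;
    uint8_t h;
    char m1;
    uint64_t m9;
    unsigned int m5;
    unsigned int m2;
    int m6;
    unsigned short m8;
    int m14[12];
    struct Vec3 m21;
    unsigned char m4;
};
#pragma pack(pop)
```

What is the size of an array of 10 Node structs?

1000

Vec3: inode at 0 (size 8, align 8) → ends 8; size at 8 (size 4, align 4) → ends 12; n_entries at 12 (size 4, align 4) → ends 16; crc at 16 (size 2, align 2) → ends 18; reserved at 18 (size 1, align 1) → ends 19; tail pad 5 to reach multiple of 8; total 24 bytes, alignment 8
m20 at 0 (size 1, align 1) → ends 1
h at 1 (size 1, align 1) → ends 2
m1 at 2 (size 1, align 1) → ends 3
pad 1 to align 2 for m9
m9 at 4 (size 8, align 2) → ends 12
m5 at 12 (size 4, align 2) → ends 16
m2 at 16 (size 4, align 2) → ends 20
m6 at 20 (size 4, align 2) → ends 24
m8 at 24 (size 2, align 2) → ends 26
m14 at 26 (size 48, align 2) → ends 74
m21 at 74 (size 24, align 2) → ends 98
m4 at 98 (size 1, align 1) → ends 99
tail pad 1 to reach multiple of 2
total 100 bytes, alignment 2
array of 10: 10 × 100 = 1000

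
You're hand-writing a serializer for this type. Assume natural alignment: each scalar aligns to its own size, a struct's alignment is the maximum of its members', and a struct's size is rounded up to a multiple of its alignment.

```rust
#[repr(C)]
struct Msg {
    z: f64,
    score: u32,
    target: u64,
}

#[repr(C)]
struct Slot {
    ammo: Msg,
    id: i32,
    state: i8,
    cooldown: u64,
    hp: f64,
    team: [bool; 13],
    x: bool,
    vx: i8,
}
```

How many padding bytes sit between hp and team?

0

Msg: z at 0 (size 8, align 8) → ends 8; score at 8 (size 4, align 4) → ends 12; pad 4 to align 8 for target; target at 16 (size 8, align 8) → ends 24; total 24 bytes, alignment 8
ammo at 0 (size 24, align 8) → ends 24
id at 24 (size 4, align 4) → ends 28
state at 28 (size 1, align 1) → ends 29
pad 3 to align 8 for cooldown
cooldown at 32 (size 8, align 8) → ends 40
hp at 40 (size 8, align 8) → ends 48
team at 48 (size 13, align 1) → ends 61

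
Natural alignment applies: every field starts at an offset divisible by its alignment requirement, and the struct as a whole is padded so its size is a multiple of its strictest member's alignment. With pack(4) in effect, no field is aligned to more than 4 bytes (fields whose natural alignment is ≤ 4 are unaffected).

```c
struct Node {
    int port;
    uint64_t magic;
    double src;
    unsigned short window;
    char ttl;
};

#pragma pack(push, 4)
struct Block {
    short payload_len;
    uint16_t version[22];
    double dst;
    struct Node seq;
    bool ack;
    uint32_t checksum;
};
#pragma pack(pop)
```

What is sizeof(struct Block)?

96

Node: port at 0 (size 4, align 4) → ends 4; pad 4 to align 8 for magic; magic at 8 (size 8, align 8) → ends 16; src at 16 (size 8, align 8) → ends 24; window at 24 (size 2, align 2) → ends 26; ttl at 26 (size 1, align 1) → ends 27; tail pad 5 to reach multiple of 8; total 32 bytes, alignment 8
payload_len at 0 (size 2, align 2) → ends 2
version at 2 (size 44, align 2) → ends 46
pad 2 to align 4 for dst
dst at 48 (size 8, align 4) → ends 56
seq at 56 (size 32, align 4) → ends 88
ack at 88 (size 1, align 1) → ends 89
pad 3 to align 4 for checksum
checksum at 92 (size 4, align 4) → ends 96
total 96 bytes, alignment 4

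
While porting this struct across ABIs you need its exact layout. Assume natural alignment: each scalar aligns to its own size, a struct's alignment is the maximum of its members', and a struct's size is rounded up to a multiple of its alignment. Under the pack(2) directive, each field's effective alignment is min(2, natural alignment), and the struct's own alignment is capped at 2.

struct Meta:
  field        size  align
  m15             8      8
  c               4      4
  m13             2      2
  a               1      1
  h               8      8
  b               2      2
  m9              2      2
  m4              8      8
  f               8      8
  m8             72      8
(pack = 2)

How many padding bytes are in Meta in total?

1

0..8  m15  (8B, 2-aligned)
8..12  c  (4B, 2-aligned)
12..14  m13  (2B, 2-aligned)
14..15  a  (1B, 1-aligned)
15..16  -- padding (1B)
16..24  h  (8B, 2-aligned)
24..26  b  (2B, 2-aligned)
26..28  m9  (2B, 2-aligned)
28..36  m4  (8B, 2-aligned)
36..44  f  (8B, 2-aligned)
44..116  m8  (72B, 2-aligned)
sizeof = 116, alignof = 2
data bytes 115, size 116 → padding 1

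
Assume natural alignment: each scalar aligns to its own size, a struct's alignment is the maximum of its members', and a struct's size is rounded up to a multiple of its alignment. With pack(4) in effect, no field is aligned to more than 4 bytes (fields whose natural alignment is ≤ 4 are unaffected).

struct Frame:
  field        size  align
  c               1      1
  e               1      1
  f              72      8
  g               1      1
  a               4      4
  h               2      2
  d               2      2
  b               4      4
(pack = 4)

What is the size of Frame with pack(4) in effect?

c at 0 (size 1, align 1) → ends 1
e at 1 (size 1, align 1) → ends 2
pad 2 to align 4 for f
f at 4 (size 72, align 4) → ends 76
g at 76 (size 1, align 1) → ends 77
pad 3 to align 4 for a
a at 80 (size 4, align 4) → ends 84
h at 84 (size 2, align 2) → ends 86
d at 86 (size 2, align 2) → ends 88
b at 88 (size 4, align 4) → ends 92
total 92 bytes, alignment 4

92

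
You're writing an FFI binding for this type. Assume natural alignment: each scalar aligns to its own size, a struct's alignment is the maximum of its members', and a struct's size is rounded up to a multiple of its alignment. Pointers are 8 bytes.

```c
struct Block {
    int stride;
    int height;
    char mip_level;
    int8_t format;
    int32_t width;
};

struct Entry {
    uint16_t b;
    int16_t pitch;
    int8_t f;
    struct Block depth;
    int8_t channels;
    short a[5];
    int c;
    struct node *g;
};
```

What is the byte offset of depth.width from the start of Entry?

20

Block: stride at 0 (size 4, align 4) → ends 4; height at 4 (size 4, align 4) → ends 8; mip_level at 8 (size 1, align 1) → ends 9; format at 9 (size 1, align 1) → ends 10; pad 2 to align 4 for width; width at 12 (size 4, align 4) → ends 16; total 16 bytes, alignment 4
b at 0 (size 2, align 2) → ends 2
pitch at 2 (size 2, align 2) → ends 4
f at 4 (size 1, align 1) → ends 5
pad 3 to align 4 for depth
depth at 8 (size 16, align 4) → ends 24
within Block: width at 12
8 + 12 = 20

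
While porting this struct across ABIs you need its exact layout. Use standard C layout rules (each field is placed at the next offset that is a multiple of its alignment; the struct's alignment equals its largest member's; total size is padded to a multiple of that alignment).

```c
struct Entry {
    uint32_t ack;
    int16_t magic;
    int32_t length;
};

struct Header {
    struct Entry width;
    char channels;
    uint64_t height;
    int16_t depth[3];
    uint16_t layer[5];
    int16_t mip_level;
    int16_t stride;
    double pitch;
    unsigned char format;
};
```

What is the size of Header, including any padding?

Entry: @0: ack [4B, align 4] → 4; @4: magic [2B, align 2] → 6; +2 pad (align 4); @8: length [4B, align 4] → 12; size 12, align 4
@0: width [12B, align 4] → 12
@12: channels [1B, align 1] → 13
+3 pad (align 8)
@16: height [8B, align 8] → 24
@24: depth [6B, align 2] → 30
@30: layer [10B, align 2] → 40
@40: mip_level [2B, align 2] → 42
@42: stride [2B, align 2] → 44
+4 pad (align 8)
@48: pitch [8B, align 8] → 56
@56: format [1B, align 1] → 57
+7 tail pad (align 8)
size 64, align 8

64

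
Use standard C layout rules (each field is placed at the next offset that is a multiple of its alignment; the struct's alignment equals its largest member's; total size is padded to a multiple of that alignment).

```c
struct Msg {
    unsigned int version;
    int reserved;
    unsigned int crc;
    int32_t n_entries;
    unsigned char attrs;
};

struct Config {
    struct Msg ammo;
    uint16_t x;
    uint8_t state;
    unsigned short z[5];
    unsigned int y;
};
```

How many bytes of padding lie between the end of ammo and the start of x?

0

Msg: version at 0 (size 4, align 4) → ends 4; reserved at 4 (size 4, align 4) → ends 8; crc at 8 (size 4, align 4) → ends 12; n_entries at 12 (size 4, align 4) → ends 16; attrs at 16 (size 1, align 1) → ends 17; tail pad 3 to reach multiple of 4; total 20 bytes, alignment 4
ammo at 0 (size 20, align 4) → ends 20
x at 20 (size 2, align 2) → ends 22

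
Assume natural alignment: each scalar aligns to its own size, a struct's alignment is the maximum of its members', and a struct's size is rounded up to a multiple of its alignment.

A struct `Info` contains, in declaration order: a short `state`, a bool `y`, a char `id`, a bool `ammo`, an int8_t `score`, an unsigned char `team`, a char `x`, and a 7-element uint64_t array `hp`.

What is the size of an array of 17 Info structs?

1088

state at 0 (size 2, align 2) → ends 2
y at 2 (size 1, align 1) → ends 3
id at 3 (size 1, align 1) → ends 4
ammo at 4 (size 1, align 1) → ends 5
score at 5 (size 1, align 1) → ends 6
team at 6 (size 1, align 1) → ends 7
x at 7 (size 1, align 1) → ends 8
hp at 8 (size 56, align 8) → ends 64
total 64 bytes, alignment 8
array of 17: 17 × 64 = 1088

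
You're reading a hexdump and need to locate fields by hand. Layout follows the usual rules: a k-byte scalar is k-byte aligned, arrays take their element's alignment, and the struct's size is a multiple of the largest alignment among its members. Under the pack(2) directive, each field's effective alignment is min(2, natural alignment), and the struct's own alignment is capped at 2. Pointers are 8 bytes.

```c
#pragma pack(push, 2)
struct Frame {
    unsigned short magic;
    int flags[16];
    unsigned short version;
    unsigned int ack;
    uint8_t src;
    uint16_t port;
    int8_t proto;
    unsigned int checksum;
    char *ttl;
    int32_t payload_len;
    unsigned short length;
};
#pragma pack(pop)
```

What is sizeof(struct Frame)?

96

@0: magic [2B, align 2] → 2
@2: flags [64B, align 2] → 66
@66: version [2B, align 2] → 68
@68: ack [4B, align 2] → 72
@72: src [1B, align 1] → 73
+1 pad (align 2)
@74: port [2B, align 2] → 76
@76: proto [1B, align 1] → 77
+1 pad (align 2)
@78: checksum [4B, align 2] → 82
@82: ttl [8B, align 2] → 90
@90: payload_len [4B, align 2] → 94
@94: length [2B, align 2] → 96
size 96, align 2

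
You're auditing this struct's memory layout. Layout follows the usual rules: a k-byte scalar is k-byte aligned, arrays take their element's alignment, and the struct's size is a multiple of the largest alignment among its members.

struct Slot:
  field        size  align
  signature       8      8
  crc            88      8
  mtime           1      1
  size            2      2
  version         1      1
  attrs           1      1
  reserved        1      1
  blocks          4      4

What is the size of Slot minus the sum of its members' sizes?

6

@0: signature [8B, align 8] → 8
@8: crc [88B, align 8] → 96
@96: mtime [1B, align 1] → 97
+1 pad (align 2)
@98: size [2B, align 2] → 100
@100: version [1B, align 1] → 101
@101: attrs [1B, align 1] → 102
@102: reserved [1B, align 1] → 103
+1 pad (align 4)
@104: blocks [4B, align 4] → 108
+4 tail pad (align 8)
size 112, align 8
data bytes 106, size 112 → padding 6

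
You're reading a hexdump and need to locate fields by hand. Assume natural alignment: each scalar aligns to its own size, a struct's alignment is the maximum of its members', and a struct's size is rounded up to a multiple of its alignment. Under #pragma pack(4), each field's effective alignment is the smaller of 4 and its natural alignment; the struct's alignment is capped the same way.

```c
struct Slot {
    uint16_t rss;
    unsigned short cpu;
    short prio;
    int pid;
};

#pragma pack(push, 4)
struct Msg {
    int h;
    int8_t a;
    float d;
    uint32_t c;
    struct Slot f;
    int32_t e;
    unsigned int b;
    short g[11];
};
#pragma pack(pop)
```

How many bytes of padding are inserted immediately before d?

Slot: @0: rss [2B, align 2] → 2; @2: cpu [2B, align 2] → 4; @4: prio [2B, align 2] → 6; +2 pad (align 4); @8: pid [4B, align 4] → 12; size 12, align 4
@0: h [4B, align 4] → 4
@4: a [1B, align 1] → 5
+3 pad (align 4)
@8: d [4B, align 4] → 12

3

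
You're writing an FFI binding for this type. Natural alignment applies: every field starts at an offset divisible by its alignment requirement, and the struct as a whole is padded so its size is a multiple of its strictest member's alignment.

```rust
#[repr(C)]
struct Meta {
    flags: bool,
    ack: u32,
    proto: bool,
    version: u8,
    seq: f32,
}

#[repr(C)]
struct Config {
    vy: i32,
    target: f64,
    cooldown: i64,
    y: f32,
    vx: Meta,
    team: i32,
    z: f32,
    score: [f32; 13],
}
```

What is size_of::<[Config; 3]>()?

Meta: flags at 0 (size 1, align 1) → ends 1; pad 3 to align 4 for ack; ack at 4 (size 4, align 4) → ends 8; proto at 8 (size 1, align 1) → ends 9; version at 9 (size 1, align 1) → ends 10; pad 2 to align 4 for seq; seq at 12 (size 4, align 4) → ends 16; total 16 bytes, alignment 4
vy at 0 (size 4, align 4) → ends 4
pad 4 to align 8 for target
target at 8 (size 8, align 8) → ends 16
cooldown at 16 (size 8, align 8) → ends 24
y at 24 (size 4, align 4) → ends 28
vx at 28 (size 16, align 4) → ends 44
team at 44 (size 4, align 4) → ends 48
z at 48 (size 4, align 4) → ends 52
score at 52 (size 52, align 4) → ends 104
total 104 bytes, alignment 8
array of 3: 3 × 104 = 312

312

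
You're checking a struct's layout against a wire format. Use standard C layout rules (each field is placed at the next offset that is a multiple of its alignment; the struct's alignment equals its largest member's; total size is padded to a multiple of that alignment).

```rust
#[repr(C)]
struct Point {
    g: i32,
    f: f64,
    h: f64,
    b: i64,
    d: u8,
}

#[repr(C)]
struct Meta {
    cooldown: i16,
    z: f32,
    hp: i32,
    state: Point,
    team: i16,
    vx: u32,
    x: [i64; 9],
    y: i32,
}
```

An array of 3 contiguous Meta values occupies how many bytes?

Point: g at 0 (size 4, align 4) → ends 4; pad 4 to align 8 for f; f at 8 (size 8, align 8) → ends 16; h at 16 (size 8, align 8) → ends 24; b at 24 (size 8, align 8) → ends 32; d at 32 (size 1, align 1) → ends 33; tail pad 7 to reach multiple of 8; total 40 bytes, alignment 8
cooldown at 0 (size 2, align 2) → ends 2
pad 2 to align 4 for z
z at 4 (size 4, align 4) → ends 8
hp at 8 (size 4, align 4) → ends 12
pad 4 to align 8 for state
state at 16 (size 40, align 8) → ends 56
team at 56 (size 2, align 2) → ends 58
pad 2 to align 4 for vx
vx at 60 (size 4, align 4) → ends 64
x at 64 (size 72, align 8) → ends 136
y at 136 (size 4, align 4) → ends 140
tail pad 4 to reach multiple of 8
total 144 bytes, alignment 8
array of 3: 3 × 144 = 432

432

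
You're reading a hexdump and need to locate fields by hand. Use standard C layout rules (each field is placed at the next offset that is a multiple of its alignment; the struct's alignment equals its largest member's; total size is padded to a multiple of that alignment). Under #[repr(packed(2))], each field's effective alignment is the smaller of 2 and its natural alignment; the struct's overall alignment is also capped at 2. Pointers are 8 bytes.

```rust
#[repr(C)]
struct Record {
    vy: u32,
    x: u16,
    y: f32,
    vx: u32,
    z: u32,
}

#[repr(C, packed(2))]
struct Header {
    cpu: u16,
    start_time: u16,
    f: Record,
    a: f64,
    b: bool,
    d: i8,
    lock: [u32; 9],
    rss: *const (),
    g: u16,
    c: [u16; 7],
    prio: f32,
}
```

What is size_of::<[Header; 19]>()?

Record: @0: vy [4B, align 4] → 4; @4: x [2B, align 2] → 6; +2 pad (align 4); @8: y [4B, align 4] → 12; @12: vx [4B, align 4] → 16; @16: z [4B, align 4] → 20; size 20, align 4
@0: cpu [2B, align 2] → 2
@2: start_time [2B, align 2] → 4
@4: f [20B, align 2] → 24
@24: a [8B, align 2] → 32
@32: b [1B, align 1] → 33
@33: d [1B, align 1] → 34
@34: lock [36B, align 2] → 70
@70: rss [8B, align 2] → 78
@78: g [2B, align 2] → 80
@80: c [14B, align 2] → 94
@94: prio [4B, align 2] → 98
size 98, align 2
array of 19: 19 × 98 = 1862

1862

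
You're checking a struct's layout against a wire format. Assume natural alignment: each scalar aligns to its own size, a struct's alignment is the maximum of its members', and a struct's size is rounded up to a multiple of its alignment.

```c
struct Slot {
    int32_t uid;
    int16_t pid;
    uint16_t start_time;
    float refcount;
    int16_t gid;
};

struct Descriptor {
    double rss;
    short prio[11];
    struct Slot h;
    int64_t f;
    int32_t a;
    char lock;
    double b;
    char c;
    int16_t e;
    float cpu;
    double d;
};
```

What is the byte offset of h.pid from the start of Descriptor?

36

Slot: @0: uid [4B, align 4] → 4; @4: pid [2B, align 2] → 6; @6: start_time [2B, align 2] → 8; @8: refcount [4B, align 4] → 12; @12: gid [2B, align 2] → 14; +2 tail pad (align 4); size 16, align 4
@0: rss [8B, align 8] → 8
@8: prio [22B, align 2] → 30
+2 pad (align 4)
@32: h [16B, align 4] → 48
within Slot: pid at 4
32 + 4 = 36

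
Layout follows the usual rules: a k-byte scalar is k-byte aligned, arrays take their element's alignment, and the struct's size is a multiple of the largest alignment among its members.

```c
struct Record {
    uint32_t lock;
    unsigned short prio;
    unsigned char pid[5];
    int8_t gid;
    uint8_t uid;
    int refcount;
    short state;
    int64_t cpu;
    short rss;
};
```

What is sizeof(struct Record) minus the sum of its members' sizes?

0..4  lock  (4B, 4-aligned)
4..6  prio  (2B, 2-aligned)
6..11  pid  (5B, 1-aligned)
11..12  gid  (1B, 1-aligned)
12..13  uid  (1B, 1-aligned)
13..16  -- padding (3B)
16..20  refcount  (4B, 4-aligned)
20..22  state  (2B, 2-aligned)
22..24  -- padding (2B)
24..32  cpu  (8B, 8-aligned)
32..34  rss  (2B, 2-aligned)
34..40  -- tail padding (6B)
sizeof = 40, alignof = 8
data bytes 29, size 40 → padding 11

11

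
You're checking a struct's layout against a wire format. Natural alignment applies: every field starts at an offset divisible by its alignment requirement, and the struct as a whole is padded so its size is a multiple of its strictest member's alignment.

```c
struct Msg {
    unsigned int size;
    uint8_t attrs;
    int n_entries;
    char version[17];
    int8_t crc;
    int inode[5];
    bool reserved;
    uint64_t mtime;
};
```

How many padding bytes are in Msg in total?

0..4  size  (4B, 4-aligned)
4..5  attrs  (1B, 1-aligned)
5..8  -- padding (3B)
8..12  n_entries  (4B, 4-aligned)
12..29  version  (17B, 1-aligned)
29..30  crc  (1B, 1-aligned)
30..32  -- padding (2B)
32..52  inode  (20B, 4-aligned)
52..53  reserved  (1B, 1-aligned)
53..56  -- padding (3B)
56..64  mtime  (8B, 8-aligned)
sizeof = 64, alignof = 8
data bytes 56, size 64 → padding 8

8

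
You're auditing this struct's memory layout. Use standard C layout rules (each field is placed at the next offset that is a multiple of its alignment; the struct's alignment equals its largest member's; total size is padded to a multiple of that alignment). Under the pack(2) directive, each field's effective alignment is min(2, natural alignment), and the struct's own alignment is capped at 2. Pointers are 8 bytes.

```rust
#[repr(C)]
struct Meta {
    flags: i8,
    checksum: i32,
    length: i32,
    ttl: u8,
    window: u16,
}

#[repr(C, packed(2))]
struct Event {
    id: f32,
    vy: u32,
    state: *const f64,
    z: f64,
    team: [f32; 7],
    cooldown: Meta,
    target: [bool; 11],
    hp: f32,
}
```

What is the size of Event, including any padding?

Meta: 0..1  flags  (1B, 1-aligned); 1..4  -- padding (3B); 4..8  checksum  (4B, 4-aligned); 8..12  length  (4B, 4-aligned); 12..13  ttl  (1B, 1-aligned); 13..14  -- padding (1B); 14..16  window  (2B, 2-aligned); sizeof = 16, alignof = 4
0..4  id  (4B, 2-aligned)
4..8  vy  (4B, 2-aligned)
8..16  state  (8B, 2-aligned)
16..24  z  (8B, 2-aligned)
24..52  team  (28B, 2-aligned)
52..68  cooldown  (16B, 2-aligned)
68..79  target  (11B, 1-aligned)
79..80  -- padding (1B)
80..84  hp  (4B, 2-aligned)
sizeof = 84, alignof = 2

84 bytes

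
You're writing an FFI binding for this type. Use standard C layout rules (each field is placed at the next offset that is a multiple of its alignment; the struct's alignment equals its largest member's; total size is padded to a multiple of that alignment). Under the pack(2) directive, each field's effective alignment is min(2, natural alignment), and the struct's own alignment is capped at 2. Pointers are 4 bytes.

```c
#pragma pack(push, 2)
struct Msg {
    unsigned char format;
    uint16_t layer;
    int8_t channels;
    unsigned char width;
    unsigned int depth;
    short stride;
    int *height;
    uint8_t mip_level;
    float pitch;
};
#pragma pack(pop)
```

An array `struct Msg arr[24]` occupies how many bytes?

@0: format [1B, align 1] → 1
+1 pad (align 2)
@2: layer [2B, align 2] → 4
@4: channels [1B, align 1] → 5
@5: width [1B, align 1] → 6
@6: depth [4B, align 2] → 10
@10: stride [2B, align 2] → 12
@12: height [4B, align 2] → 16
@16: mip_level [1B, align 1] → 17
+1 pad (align 2)
@18: pitch [4B, align 2] → 22
size 22, align 2
array of 24: 24 × 22 = 528

528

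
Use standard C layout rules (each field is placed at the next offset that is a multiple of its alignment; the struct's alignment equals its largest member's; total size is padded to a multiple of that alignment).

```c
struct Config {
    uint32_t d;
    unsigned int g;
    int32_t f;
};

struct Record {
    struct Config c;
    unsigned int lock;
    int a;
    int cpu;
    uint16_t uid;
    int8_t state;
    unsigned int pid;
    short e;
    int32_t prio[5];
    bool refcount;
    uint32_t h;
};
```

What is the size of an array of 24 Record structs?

Config: @0: d [4B, align 4] → 4; @4: g [4B, align 4] → 8; @8: f [4B, align 4] → 12; size 12, align 4
@0: c [12B, align 4] → 12
@12: lock [4B, align 4] → 16
@16: a [4B, align 4] → 20
@20: cpu [4B, align 4] → 24
@24: uid [2B, align 2] → 26
@26: state [1B, align 1] → 27
+1 pad (align 4)
@28: pid [4B, align 4] → 32
@32: e [2B, align 2] → 34
+2 pad (align 4)
@36: prio [20B, align 4] → 56
@56: refcount [1B, align 1] → 57
+3 pad (align 4)
@60: h [4B, align 4] → 64
size 64, align 4
array of 24: 24 × 64 = 1536

1536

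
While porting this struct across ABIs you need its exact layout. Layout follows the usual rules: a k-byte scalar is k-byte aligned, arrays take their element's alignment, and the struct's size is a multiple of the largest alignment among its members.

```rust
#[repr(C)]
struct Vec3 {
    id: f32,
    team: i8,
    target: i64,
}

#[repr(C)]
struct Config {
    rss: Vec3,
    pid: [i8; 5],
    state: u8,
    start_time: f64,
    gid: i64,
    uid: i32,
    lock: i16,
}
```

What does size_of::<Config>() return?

48 bytes

Vec3: id at 0 (size 4, align 4) → ends 4; team at 4 (size 1, align 1) → ends 5; pad 3 to align 8 for target; target at 8 (size 8, align 8) → ends 16; total 16 bytes, alignment 8
rss at 0 (size 16, align 8) → ends 16
pid at 16 (size 5, align 1) → ends 21
state at 21 (size 1, align 1) → ends 22
pad 2 to align 8 for start_time
start_time at 24 (size 8, align 8) → ends 32
gid at 32 (size 8, align 8) → ends 40
uid at 40 (size 4, align 4) → ends 44
lock at 44 (size 2, align 2) → ends 46
tail pad 2 to reach multiple of 8
total 48 bytes, alignment 8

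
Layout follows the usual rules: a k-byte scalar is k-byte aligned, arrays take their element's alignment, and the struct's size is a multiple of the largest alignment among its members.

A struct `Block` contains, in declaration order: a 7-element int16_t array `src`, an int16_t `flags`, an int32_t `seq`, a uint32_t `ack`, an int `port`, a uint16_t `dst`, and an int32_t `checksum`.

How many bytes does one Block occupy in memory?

36

0..14  src  (14B, 2-aligned)
14..16  flags  (2B, 2-aligned)
16..20  seq  (4B, 4-aligned)
20..24  ack  (4B, 4-aligned)
24..28  port  (4B, 4-aligned)
28..30  dst  (2B, 2-aligned)
30..32  -- padding (2B)
32..36  checksum  (4B, 4-aligned)
sizeof = 36, alignof = 4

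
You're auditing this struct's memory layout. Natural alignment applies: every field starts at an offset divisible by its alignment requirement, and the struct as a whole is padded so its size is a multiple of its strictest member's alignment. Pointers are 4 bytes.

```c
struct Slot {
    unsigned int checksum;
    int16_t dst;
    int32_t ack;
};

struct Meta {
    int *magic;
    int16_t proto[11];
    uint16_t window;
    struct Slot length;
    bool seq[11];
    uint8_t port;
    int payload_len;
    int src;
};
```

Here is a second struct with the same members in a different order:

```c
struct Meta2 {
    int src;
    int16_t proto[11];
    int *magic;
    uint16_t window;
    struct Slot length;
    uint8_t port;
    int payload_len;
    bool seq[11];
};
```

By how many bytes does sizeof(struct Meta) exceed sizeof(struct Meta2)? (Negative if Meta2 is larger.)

-8

Slot: checksum at 0 (size 4, align 4) → ends 4; dst at 4 (size 2, align 2) → ends 6; pad 2 to align 4 for ack; ack at 8 (size 4, align 4) → ends 12; total 12 bytes, alignment 4
magic at 0 (size 4, align 4) → ends 4
proto at 4 (size 22, align 2) → ends 26
window at 26 (size 2, align 2) → ends 28
length at 28 (size 12, align 4) → ends 40
seq at 40 (size 11, align 1) → ends 51
port at 51 (size 1, align 1) → ends 52
payload_len at 52 (size 4, align 4) → ends 56
src at 56 (size 4, align 4) → ends 60
total 60 bytes, alignment 4
— Meta2 —
src at 0 (size 4, align 4) → ends 4
proto at 4 (size 22, align 2) → ends 26
pad 2 to align 4 for magic
magic at 28 (size 4, align 4) → ends 32
window at 32 (size 2, align 2) → ends 34
pad 2 to align 4 for length
length at 36 (size 12, align 4) → ends 48
port at 48 (size 1, align 1) → ends 49
pad 3 to align 4 for payload_len
payload_len at 52 (size 4, align 4) → ends 56
seq at 56 (size 11, align 1) → ends 67
tail pad 1 to reach multiple of 4
total 68 bytes, alignment 4
60 − 68 = -8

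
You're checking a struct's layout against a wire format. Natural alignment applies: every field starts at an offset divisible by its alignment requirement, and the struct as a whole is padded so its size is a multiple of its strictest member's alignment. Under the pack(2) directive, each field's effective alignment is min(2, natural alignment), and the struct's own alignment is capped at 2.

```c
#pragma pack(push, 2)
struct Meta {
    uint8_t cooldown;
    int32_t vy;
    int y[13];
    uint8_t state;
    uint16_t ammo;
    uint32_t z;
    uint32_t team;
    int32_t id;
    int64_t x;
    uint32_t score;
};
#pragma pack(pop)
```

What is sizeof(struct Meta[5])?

0..1  cooldown  (1B, 1-aligned)
1..2  -- padding (1B)
2..6  vy  (4B, 2-aligned)
6..58  y  (52B, 2-aligned)
58..59  state  (1B, 1-aligned)
59..60  -- padding (1B)
60..62  ammo  (2B, 2-aligned)
62..66  z  (4B, 2-aligned)
66..70  team  (4B, 2-aligned)
70..74  id  (4B, 2-aligned)
74..82  x  (8B, 2-aligned)
82..86  score  (4B, 2-aligned)
sizeof = 86, alignof = 2
array of 5: 5 × 86 = 430

430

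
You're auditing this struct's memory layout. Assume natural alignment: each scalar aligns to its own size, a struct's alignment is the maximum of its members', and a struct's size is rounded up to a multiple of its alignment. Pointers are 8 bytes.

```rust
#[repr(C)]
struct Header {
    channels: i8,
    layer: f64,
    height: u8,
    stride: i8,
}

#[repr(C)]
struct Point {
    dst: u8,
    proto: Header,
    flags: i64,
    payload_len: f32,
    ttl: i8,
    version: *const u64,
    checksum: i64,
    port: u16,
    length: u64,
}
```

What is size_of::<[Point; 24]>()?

1920

Header: channels at 0 (size 1, align 1) → ends 1; pad 7 to align 8 for layer; layer at 8 (size 8, align 8) → ends 16; height at 16 (size 1, align 1) → ends 17; stride at 17 (size 1, align 1) → ends 18; tail pad 6 to reach multiple of 8; total 24 bytes, alignment 8
dst at 0 (size 1, align 1) → ends 1
pad 7 to align 8 for proto
proto at 8 (size 24, align 8) → ends 32
flags at 32 (size 8, align 8) → ends 40
payload_len at 40 (size 4, align 4) → ends 44
ttl at 44 (size 1, align 1) → ends 45
pad 3 to align 8 for version
version at 48 (size 8, align 8) → ends 56
checksum at 56 (size 8, align 8) → ends 64
port at 64 (size 2, align 2) → ends 66
pad 6 to align 8 for length
length at 72 (size 8, align 8) → ends 80
total 80 bytes, alignment 8
array of 24: 24 × 80 = 1920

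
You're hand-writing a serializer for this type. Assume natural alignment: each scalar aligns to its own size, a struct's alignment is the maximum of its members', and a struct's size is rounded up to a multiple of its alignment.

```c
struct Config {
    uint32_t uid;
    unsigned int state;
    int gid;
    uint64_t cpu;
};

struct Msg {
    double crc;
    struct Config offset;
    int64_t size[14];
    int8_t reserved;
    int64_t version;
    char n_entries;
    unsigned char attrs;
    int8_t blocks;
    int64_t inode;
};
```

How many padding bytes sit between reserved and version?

Config: uid at 0 (size 4, align 4) → ends 4; state at 4 (size 4, align 4) → ends 8; gid at 8 (size 4, align 4) → ends 12; pad 4 to align 8 for cpu; cpu at 16 (size 8, align 8) → ends 24; total 24 bytes, alignment 8
crc at 0 (size 8, align 8) → ends 8
offset at 8 (size 24, align 8) → ends 32
size at 32 (size 112, align 8) → ends 144
reserved at 144 (size 1, align 1) → ends 145
pad 7 to align 8 for version
version at 152 (size 8, align 8) → ends 160

7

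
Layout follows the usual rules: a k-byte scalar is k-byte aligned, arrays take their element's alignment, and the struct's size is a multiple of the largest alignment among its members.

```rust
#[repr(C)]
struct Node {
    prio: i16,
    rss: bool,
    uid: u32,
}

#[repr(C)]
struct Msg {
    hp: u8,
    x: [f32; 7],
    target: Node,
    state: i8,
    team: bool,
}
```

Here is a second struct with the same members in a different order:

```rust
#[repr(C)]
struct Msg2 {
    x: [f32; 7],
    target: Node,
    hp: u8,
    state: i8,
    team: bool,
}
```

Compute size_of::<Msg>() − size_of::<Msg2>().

4

Node: 0..2  prio  (2B, 2-aligned); 2..3  rss  (1B, 1-aligned); 3..4  -- padding (1B); 4..8  uid  (4B, 4-aligned); sizeof = 8, alignof = 4
0..1  hp  (1B, 1-aligned)
1..4  -- padding (3B)
4..32  x  (28B, 4-aligned)
32..40  target  (8B, 4-aligned)
40..41  state  (1B, 1-aligned)
41..42  team  (1B, 1-aligned)
42..44  -- tail padding (2B)
sizeof = 44, alignof = 4
— Msg2 —
0..28  x  (28B, 4-aligned)
28..36  target  (8B, 4-aligned)
36..37  hp  (1B, 1-aligned)
37..38  state  (1B, 1-aligned)
38..39  team  (1B, 1-aligned)
39..40  -- tail padding (1B)
sizeof = 40, alignof = 4
44 − 40 = 4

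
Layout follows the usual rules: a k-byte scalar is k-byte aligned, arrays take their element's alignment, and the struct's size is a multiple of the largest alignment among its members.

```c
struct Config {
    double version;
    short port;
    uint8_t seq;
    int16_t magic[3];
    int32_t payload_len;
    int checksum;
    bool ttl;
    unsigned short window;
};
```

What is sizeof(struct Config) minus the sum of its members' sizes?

4

version at 0 (size 8, align 8) → ends 8
port at 8 (size 2, align 2) → ends 10
seq at 10 (size 1, align 1) → ends 11
pad 1 to align 2 for magic
magic at 12 (size 6, align 2) → ends 18
pad 2 to align 4 for payload_len
payload_len at 20 (size 4, align 4) → ends 24
checksum at 24 (size 4, align 4) → ends 28
ttl at 28 (size 1, align 1) → ends 29
pad 1 to align 2 for window
window at 30 (size 2, align 2) → ends 32
total 32 bytes, alignment 8
data bytes 28, size 32 → padding 4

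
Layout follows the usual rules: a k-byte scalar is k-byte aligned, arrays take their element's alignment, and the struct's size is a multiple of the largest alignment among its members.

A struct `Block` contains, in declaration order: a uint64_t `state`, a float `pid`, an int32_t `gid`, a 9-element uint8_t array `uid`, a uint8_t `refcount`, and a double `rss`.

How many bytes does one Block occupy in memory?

40 bytes

state at 0 (size 8, align 8) → ends 8
pid at 8 (size 4, align 4) → ends 12
gid at 12 (size 4, align 4) → ends 16
uid at 16 (size 9, align 1) → ends 25
refcount at 25 (size 1, align 1) → ends 26
pad 6 to align 8 for rss
rss at 32 (size 8, align 8) → ends 40
total 40 bytes, alignment 8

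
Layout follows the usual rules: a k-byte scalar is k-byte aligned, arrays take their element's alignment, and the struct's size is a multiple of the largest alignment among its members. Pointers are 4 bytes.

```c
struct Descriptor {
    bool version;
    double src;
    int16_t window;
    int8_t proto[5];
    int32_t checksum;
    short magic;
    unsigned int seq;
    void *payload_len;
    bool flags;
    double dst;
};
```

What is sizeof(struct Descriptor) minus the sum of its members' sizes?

0..1  version  (1B, 1-aligned)
1..8  -- padding (7B)
8..16  src  (8B, 8-aligned)
16..18  window  (2B, 2-aligned)
18..23  proto  (5B, 1-aligned)
23..24  -- padding (1B)
24..28  checksum  (4B, 4-aligned)
28..30  magic  (2B, 2-aligned)
30..32  -- padding (2B)
32..36  seq  (4B, 4-aligned)
36..40  payload_len  (4B, 4-aligned)
40..41  flags  (1B, 1-aligned)
41..48  -- padding (7B)
48..56  dst  (8B, 8-aligned)
sizeof = 56, alignof = 8
data bytes 39, size 56 → padding 17

17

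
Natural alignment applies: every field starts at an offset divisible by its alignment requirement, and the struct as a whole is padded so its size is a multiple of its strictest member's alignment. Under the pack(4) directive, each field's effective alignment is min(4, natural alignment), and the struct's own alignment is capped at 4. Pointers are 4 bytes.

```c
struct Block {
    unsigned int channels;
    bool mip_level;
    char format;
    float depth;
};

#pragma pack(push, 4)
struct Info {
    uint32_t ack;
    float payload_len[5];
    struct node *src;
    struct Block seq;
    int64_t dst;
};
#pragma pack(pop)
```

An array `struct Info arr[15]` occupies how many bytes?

Block: 0..4  channels  (4B, 4-aligned); 4..5  mip_level  (1B, 1-aligned); 5..6  format  (1B, 1-aligned); 6..8  -- padding (2B); 8..12  depth  (4B, 4-aligned); sizeof = 12, alignof = 4
0..4  ack  (4B, 4-aligned)
4..24  payload_len  (20B, 4-aligned)
24..28  src  (4B, 4-aligned)
28..40  seq  (12B, 4-aligned)
40..48  dst  (8B, 4-aligned)
sizeof = 48, alignof = 4
array of 15: 15 × 48 = 720

720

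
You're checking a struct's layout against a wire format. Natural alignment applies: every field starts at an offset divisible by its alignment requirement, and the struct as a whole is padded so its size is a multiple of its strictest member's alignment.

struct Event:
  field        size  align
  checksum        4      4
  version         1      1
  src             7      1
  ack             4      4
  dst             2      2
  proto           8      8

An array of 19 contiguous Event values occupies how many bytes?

608

checksum at 0 (size 4, align 4) → ends 4
version at 4 (size 1, align 1) → ends 5
src at 5 (size 7, align 1) → ends 12
ack at 12 (size 4, align 4) → ends 16
dst at 16 (size 2, align 2) → ends 18
pad 6 to align 8 for proto
proto at 24 (size 8, align 8) → ends 32
total 32 bytes, alignment 8
array of 19: 19 × 32 = 608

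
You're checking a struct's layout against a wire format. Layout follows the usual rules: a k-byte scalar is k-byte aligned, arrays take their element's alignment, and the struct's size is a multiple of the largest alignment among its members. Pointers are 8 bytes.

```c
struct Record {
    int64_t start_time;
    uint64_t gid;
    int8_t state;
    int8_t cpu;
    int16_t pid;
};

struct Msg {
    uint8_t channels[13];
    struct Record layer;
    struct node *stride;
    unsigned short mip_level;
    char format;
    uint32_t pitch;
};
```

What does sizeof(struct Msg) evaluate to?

Record: start_time at 0 (size 8, align 8) → ends 8; gid at 8 (size 8, align 8) → ends 16; state at 16 (size 1, align 1) → ends 17; cpu at 17 (size 1, align 1) → ends 18; pid at 18 (size 2, align 2) → ends 20; tail pad 4 to reach multiple of 8; total 24 bytes, alignment 8
channels at 0 (size 13, align 1) → ends 13
pad 3 to align 8 for layer
layer at 16 (size 24, align 8) → ends 40
stride at 40 (size 8, align 8) → ends 48
mip_level at 48 (size 2, align 2) → ends 50
format at 50 (size 1, align 1) → ends 51
pad 1 to align 4 for pitch
pitch at 52 (size 4, align 4) → ends 56
total 56 bytes, alignment 8

56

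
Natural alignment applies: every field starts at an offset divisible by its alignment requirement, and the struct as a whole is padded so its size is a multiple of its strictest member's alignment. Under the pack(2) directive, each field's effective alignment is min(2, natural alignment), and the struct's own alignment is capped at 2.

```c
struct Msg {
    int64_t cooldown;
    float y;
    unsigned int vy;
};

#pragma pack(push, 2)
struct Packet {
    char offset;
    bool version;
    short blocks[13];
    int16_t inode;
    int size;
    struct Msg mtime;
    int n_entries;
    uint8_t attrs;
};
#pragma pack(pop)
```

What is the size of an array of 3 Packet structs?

Msg: 0..8  cooldown  (8B, 8-aligned); 8..12  y  (4B, 4-aligned); 12..16  vy  (4B, 4-aligned); sizeof = 16, alignof = 8
0..1  offset  (1B, 1-aligned)
1..2  version  (1B, 1-aligned)
2..28  blocks  (26B, 2-aligned)
28..30  inode  (2B, 2-aligned)
30..34  size  (4B, 2-aligned)
34..50  mtime  (16B, 2-aligned)
50..54  n_entries  (4B, 2-aligned)
54..55  attrs  (1B, 1-aligned)
55..56  -- tail padding (1B)
sizeof = 56, alignof = 2
array of 3: 3 × 56 = 168

168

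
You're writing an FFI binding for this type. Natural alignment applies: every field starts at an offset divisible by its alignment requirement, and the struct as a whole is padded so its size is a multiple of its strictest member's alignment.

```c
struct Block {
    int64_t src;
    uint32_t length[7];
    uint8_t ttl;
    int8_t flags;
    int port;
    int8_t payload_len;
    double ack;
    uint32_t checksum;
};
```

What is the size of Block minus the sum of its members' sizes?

src at 0 (size 8, align 8) → ends 8
length at 8 (size 28, align 4) → ends 36
ttl at 36 (size 1, align 1) → ends 37
flags at 37 (size 1, align 1) → ends 38
pad 2 to align 4 for port
port at 40 (size 4, align 4) → ends 44
payload_len at 44 (size 1, align 1) → ends 45
pad 3 to align 8 for ack
ack at 48 (size 8, align 8) → ends 56
checksum at 56 (size 4, align 4) → ends 60
tail pad 4 to reach multiple of 8
total 64 bytes, alignment 8
data bytes 55, size 64 → padding 9

9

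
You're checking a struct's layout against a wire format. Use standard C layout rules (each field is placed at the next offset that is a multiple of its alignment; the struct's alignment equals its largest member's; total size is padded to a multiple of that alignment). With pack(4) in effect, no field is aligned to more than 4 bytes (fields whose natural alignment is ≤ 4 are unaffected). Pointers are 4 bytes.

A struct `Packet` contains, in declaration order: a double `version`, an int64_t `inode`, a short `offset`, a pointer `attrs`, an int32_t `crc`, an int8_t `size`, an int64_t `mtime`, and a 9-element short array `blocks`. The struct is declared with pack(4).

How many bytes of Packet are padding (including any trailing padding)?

7

@0: version [8B, align 4] → 8
@8: inode [8B, align 4] → 16
@16: offset [2B, align 2] → 18
+2 pad (align 4)
@20: attrs [4B, align 4] → 24
@24: crc [4B, align 4] → 28
@28: size [1B, align 1] → 29
+3 pad (align 4)
@32: mtime [8B, align 4] → 40
@40: blocks [18B, align 2] → 58
+2 tail pad (align 4)
size 60, align 4
data bytes 53, size 60 → padding 7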